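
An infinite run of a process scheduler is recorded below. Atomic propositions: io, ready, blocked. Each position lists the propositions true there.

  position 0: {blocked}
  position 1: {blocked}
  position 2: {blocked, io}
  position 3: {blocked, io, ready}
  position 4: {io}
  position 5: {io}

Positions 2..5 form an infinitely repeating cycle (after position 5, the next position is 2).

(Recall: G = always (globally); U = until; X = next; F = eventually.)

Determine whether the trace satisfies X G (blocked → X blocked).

No

The position after 0 is 1; G (blocked → X blocked) is false there.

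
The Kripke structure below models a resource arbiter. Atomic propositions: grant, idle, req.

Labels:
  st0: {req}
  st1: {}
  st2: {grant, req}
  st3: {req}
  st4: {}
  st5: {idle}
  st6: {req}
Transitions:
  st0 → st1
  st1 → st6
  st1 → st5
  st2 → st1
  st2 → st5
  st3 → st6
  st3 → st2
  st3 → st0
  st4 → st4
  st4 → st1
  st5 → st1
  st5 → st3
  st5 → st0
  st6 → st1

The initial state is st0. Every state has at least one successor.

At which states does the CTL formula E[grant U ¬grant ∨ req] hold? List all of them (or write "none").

{st0, st1, st2, st3, st4, st5, st6}

States satisfying grant: {st2}.
States satisfying ¬grant ∨ req: {st0, st1, st2, st3, st4, st5, st6}.
States satisfying E[grant U ¬grant ∨ req]: {st0, st1, st2, st3, st4, st5, st6}.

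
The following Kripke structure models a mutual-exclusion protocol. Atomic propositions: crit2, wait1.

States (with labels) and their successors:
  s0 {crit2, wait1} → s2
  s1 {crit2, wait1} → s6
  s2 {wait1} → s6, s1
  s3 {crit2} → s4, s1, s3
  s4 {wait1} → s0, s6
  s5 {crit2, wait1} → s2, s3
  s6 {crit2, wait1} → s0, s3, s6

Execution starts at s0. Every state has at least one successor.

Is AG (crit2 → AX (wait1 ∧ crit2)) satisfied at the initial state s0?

Violated

States satisfying crit2 → AX (wait1 ∧ crit2): {s1, s2, s4}.
States satisfying AG (crit2 → AX (wait1 ∧ crit2)): ∅.
s0 is reachable from s0 and violates crit2 → AX (wait1 ∧ crit2), so AG fails at s0.
s0 ∉ Sat(AG (crit2 → AX (wait1 ∧ crit2))).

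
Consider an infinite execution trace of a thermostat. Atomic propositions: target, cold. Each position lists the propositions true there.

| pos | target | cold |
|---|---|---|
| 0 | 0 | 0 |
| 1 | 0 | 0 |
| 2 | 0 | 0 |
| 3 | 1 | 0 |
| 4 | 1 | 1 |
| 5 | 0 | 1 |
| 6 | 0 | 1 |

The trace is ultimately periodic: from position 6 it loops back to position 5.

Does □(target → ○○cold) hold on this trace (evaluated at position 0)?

Satisfied

target → ○○cold holds at every position 0..6, and those are all positions ever visited, so □(target → ○○cold) holds.
Positions where target holds: 3, 4.
Check ○○cold at each: 3→ok, 4→ok.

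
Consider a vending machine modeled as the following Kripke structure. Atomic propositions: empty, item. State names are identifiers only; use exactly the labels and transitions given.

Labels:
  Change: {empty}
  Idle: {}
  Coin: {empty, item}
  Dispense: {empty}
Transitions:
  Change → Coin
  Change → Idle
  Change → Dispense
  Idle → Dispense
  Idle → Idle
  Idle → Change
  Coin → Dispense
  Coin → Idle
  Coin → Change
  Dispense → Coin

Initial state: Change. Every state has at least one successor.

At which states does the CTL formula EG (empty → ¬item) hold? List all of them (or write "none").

States satisfying empty → ¬item: {Change, Idle, Dispense}.
States satisfying EG (empty → ¬item): {Change, Idle}.

{Change, Idle}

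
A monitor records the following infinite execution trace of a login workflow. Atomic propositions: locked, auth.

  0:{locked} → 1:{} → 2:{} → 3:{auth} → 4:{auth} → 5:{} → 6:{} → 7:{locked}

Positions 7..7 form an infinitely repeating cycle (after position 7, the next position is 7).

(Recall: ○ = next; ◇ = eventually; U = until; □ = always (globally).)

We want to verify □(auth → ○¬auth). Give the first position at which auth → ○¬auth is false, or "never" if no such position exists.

Check auth → ○¬auth at each position in order: 0 ✓, 1 ✓, 2 ✓.
At position 3 the labels are {auth} and the next position 4 has {auth}, so auth → ○¬auth is false there. This is the first violation.

3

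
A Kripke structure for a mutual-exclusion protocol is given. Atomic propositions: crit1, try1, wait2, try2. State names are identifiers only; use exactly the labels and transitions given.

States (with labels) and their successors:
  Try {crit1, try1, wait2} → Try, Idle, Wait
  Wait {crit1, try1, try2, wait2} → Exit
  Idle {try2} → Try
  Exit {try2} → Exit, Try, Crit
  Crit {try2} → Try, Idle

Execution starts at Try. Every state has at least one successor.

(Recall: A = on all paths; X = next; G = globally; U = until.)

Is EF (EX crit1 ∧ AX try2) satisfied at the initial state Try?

No

States satisfying EX crit1 ∧ AX try2: ∅.
States satisfying EF (EX crit1 ∧ AX try2): ∅.
No suitable path/successor from Try witnesses the formula.
Try ∉ Sat(EF (EX crit1 ∧ AX try2)).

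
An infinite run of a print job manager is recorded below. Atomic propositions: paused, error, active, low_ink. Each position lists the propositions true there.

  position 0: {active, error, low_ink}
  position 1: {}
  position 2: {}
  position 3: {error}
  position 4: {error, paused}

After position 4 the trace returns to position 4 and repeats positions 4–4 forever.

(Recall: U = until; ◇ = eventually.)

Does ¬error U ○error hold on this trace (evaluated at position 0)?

Walking from position 0: at position 0, ○error has not yet held and ¬error fails, so ¬error U ○error is false.

No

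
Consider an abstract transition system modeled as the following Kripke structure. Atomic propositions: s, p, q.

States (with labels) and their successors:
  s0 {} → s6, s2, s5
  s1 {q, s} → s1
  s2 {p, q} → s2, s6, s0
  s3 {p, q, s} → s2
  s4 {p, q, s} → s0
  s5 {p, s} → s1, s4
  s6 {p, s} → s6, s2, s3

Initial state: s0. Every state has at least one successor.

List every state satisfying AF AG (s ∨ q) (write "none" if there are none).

States satisfying AG (s ∨ q): {s1}.
States satisfying AF AG (s ∨ q): {s1}.

{s1}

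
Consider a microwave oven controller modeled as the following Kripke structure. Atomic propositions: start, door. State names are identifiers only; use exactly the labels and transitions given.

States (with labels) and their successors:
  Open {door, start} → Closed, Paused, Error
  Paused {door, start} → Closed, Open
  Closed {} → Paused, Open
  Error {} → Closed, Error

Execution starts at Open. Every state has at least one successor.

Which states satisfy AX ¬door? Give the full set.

States satisfying ¬door: {Closed, Error}.
States satisfying AX ¬door: {Error}.

{Error}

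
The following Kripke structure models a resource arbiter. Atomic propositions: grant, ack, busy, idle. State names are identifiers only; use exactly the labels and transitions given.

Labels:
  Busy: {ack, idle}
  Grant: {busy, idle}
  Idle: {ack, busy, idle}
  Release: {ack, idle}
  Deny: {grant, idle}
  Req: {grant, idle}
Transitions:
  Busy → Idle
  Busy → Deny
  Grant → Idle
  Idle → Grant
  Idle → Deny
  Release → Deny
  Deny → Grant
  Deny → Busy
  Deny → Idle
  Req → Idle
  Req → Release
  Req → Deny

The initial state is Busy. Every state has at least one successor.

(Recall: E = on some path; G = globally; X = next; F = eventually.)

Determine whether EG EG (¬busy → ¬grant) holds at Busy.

States satisfying EG (¬busy → ¬grant): {Busy, Grant, Idle}.
States satisfying EG EG (¬busy → ¬grant): {Busy, Grant, Idle}.
Busy ∈ Sat(EG EG (¬busy → ¬grant)).

Satisfied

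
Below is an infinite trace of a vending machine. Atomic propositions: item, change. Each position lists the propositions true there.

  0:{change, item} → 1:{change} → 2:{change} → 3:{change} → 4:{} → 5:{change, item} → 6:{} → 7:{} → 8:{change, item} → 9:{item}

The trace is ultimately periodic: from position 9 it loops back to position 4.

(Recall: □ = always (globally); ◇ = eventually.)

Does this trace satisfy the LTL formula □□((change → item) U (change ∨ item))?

Yes

□((change → item) U (change ∨ item)) holds at every position 0..9, and those are all positions ever visited, so □□((change → item) U (change ∨ item)) holds.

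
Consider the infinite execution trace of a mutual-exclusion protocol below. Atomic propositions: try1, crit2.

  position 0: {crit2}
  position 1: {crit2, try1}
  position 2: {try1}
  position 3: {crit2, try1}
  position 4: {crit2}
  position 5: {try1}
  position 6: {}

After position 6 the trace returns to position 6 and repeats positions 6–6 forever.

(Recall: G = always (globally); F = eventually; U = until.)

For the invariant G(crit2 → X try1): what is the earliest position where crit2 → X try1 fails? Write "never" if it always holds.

Check crit2 → X try1 at each position in order: 0 ✓, 1 ✓, 2 ✓.
At position 3 the labels are {crit2, try1} and the next position 4 has {crit2}, so crit2 → X try1 is false there. This is the first violation.

3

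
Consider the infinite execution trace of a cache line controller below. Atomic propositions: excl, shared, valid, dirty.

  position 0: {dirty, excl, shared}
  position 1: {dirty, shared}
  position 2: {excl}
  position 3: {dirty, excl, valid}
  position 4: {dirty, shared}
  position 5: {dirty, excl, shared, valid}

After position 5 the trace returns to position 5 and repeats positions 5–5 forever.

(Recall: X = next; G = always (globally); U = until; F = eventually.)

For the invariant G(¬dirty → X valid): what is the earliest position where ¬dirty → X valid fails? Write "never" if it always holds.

¬dirty → X valid holds at every position 0..5, and those are all the positions the trace ever visits, so the invariant G(¬dirty → X valid) is never violated.

never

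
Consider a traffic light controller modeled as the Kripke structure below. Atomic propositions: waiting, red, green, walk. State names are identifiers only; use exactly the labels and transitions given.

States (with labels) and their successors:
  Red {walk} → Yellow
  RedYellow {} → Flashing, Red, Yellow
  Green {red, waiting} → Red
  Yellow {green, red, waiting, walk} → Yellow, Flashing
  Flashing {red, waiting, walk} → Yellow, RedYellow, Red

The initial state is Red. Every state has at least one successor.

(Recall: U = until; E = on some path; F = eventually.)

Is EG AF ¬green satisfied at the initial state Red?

States satisfying AF ¬green: {Red, RedYellow, Green, Flashing}.
States satisfying EG AF ¬green: {RedYellow, Flashing}.
No suitable path/successor from Red witnesses the formula.
Red ∉ Sat(EG AF ¬green).

Does not hold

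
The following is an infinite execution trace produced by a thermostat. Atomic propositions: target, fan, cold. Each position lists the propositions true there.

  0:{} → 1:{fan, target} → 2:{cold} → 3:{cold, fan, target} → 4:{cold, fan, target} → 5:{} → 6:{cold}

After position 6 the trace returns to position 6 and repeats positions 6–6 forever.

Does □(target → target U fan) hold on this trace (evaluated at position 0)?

target → target U fan holds at every position 0..6, and those are all positions ever visited, so □(target → target U fan) holds.
Positions where target holds: 1, 3, 4.
Check target U fan at each: 1→ok, 3→ok, 4→ok.

Holds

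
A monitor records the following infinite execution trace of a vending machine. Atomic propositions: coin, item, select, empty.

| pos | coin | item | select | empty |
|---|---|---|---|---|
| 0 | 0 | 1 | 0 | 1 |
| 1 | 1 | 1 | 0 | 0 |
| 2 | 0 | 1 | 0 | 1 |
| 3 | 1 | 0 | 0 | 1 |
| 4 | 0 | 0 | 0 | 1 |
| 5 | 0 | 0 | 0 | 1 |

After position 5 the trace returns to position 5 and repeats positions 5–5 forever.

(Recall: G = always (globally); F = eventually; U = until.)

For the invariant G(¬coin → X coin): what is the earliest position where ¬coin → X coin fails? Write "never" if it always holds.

4

Check ¬coin → X coin at each position in order: 0 ✓, 1 ✓, 2 ✓, 3 ✓.
At position 4 the labels are {empty} and the next position 5 has {empty}, so ¬coin → X coin is false there. This is the first violation.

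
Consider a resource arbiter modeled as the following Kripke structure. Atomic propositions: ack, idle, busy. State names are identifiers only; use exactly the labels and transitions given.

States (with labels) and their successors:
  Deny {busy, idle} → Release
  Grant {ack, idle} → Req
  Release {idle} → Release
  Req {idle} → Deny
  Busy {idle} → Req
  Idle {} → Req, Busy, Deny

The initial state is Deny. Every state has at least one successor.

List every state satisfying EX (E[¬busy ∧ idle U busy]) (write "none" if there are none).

{Grant, Req, Busy, Idle}

States satisfying E[¬busy ∧ idle U busy]: {Deny, Grant, Req, Busy}.
States satisfying EX (E[¬busy ∧ idle U busy]): {Grant, Req, Busy, Idle}.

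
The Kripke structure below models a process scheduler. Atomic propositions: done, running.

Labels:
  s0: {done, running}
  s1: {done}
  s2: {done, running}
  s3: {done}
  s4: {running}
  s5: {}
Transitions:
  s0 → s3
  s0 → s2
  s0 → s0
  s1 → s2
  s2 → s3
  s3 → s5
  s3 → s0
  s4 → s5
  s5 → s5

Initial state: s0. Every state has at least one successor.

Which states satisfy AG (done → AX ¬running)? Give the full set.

{s4, s5}

States satisfying done → AX ¬running: {s2, s4, s5}.
States satisfying AG (done → AX ¬running): {s4, s5}.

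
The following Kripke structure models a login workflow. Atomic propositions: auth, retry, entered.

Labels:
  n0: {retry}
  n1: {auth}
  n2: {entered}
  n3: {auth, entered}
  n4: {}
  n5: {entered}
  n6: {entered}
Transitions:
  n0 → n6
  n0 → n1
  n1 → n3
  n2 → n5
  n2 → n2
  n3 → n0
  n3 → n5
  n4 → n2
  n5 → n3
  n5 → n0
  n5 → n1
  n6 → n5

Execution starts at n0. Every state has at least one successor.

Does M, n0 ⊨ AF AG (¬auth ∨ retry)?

States satisfying AG (¬auth ∨ retry): ∅.
States satisfying AF AG (¬auth ∨ retry): ∅.
There is a path from n0 along which AG (¬auth ∨ retry) never holds.
n0 ∉ Sat(AF AG (¬auth ∨ retry)).

No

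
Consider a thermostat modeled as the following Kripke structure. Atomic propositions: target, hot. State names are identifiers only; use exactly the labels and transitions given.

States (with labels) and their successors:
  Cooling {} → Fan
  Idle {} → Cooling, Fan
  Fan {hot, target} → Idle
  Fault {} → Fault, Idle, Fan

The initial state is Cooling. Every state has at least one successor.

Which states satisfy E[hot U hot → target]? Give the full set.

{Cooling, Idle, Fan, Fault}

States satisfying hot: {Fan}.
States satisfying hot → target: {Cooling, Idle, Fan, Fault}.
States satisfying E[hot U hot → target]: {Cooling, Idle, Fan, Fault}.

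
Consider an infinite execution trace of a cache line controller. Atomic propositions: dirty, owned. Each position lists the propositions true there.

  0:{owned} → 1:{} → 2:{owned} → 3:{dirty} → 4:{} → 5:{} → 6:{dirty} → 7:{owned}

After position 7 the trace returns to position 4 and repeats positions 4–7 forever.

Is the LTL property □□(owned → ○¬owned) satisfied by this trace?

Satisfied

□(owned → ○¬owned) holds at every position 0..7, and those are all positions ever visited, so □□(owned → ○¬owned) holds.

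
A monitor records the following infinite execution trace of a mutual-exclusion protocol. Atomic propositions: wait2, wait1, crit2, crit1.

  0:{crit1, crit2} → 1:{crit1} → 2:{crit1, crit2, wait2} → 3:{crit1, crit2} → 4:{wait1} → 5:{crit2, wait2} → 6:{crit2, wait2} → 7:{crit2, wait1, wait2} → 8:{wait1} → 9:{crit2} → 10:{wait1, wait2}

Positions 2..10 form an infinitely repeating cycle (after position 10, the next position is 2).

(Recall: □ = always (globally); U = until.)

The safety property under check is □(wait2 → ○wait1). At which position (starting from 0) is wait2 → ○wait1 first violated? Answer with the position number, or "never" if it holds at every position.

Check wait2 → ○wait1 at each position in order: 0 ✓, 1 ✓.
At position 2 the labels are {crit1, crit2, wait2} and the next position 3 has {crit1, crit2}, so wait2 → ○wait1 is false there. This is the first violation.

2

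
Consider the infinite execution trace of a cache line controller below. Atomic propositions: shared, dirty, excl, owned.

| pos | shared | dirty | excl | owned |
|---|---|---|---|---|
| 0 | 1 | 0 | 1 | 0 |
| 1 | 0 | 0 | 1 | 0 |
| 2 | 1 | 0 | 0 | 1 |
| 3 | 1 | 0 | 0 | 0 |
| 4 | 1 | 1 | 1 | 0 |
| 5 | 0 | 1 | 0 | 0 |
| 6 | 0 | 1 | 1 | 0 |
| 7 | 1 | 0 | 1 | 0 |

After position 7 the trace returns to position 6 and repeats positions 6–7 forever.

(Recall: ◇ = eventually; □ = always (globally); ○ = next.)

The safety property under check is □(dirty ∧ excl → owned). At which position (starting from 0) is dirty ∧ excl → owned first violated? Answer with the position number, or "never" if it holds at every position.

4

Check dirty ∧ excl → owned at each position in order: 0 ✓, 1 ✓, 2 ✓, 3 ✓.
At position 4 the labels are {dirty, excl, shared}, so dirty ∧ excl → owned is false there. This is the first violation.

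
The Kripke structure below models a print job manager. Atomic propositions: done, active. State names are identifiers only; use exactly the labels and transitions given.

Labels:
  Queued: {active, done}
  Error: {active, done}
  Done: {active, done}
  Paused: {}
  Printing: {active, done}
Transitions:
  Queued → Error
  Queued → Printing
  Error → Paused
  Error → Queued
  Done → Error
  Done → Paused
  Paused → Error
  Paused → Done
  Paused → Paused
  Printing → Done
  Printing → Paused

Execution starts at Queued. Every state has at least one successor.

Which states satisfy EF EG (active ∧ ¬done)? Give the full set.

States satisfying EG (active ∧ ¬done): ∅.
States satisfying EF EG (active ∧ ¬done): ∅.

none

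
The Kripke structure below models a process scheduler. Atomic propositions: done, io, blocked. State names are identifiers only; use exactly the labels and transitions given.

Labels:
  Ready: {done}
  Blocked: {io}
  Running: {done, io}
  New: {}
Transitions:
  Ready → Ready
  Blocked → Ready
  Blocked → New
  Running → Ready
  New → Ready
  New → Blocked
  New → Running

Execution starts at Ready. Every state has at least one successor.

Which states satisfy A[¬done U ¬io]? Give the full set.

{Ready, Blocked, New}

States satisfying ¬done: {Blocked, New}.
States satisfying ¬io: {Ready, New}.
States satisfying A[¬done U ¬io]: {Ready, Blocked, New}.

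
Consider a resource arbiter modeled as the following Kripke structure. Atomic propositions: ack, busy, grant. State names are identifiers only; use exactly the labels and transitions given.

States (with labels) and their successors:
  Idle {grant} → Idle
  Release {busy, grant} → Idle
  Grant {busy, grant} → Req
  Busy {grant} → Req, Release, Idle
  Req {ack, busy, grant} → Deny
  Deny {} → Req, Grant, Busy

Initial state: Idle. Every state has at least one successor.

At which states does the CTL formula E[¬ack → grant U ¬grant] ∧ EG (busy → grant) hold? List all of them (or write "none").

{Grant, Busy, Req, Deny}

States satisfying ¬ack → grant: {Idle, Release, Grant, Busy, Req}.
States satisfying ¬grant: {Deny}.
States satisfying E[¬ack → grant U ¬grant]: {Grant, Busy, Req, Deny}.
States satisfying busy → grant: {Idle, Release, Grant, Busy, Req, Deny}.
States satisfying EG (busy → grant): {Idle, Release, Grant, Busy, Req, Deny}.
States satisfying E[¬ack → grant U ¬grant] ∧ EG (busy → grant): {Grant, Busy, Req, Deny}.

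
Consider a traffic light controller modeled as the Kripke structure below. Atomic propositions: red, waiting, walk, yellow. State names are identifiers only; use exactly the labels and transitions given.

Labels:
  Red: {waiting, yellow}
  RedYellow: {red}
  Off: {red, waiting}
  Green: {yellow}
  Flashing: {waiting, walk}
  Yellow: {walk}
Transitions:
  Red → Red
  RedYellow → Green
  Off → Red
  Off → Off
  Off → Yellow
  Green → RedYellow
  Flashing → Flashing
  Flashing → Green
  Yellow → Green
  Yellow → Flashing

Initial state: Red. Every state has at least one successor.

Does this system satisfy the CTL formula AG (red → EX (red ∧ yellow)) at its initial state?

Holds

States satisfying red → EX (red ∧ yellow): {Red, Green, Flashing, Yellow}.
States satisfying AG (red → EX (red ∧ yellow)): {Red}.
Every state reachable from Red satisfies red → EX (red ∧ yellow).
Red ∈ Sat(AG (red → EX (red ∧ yellow))).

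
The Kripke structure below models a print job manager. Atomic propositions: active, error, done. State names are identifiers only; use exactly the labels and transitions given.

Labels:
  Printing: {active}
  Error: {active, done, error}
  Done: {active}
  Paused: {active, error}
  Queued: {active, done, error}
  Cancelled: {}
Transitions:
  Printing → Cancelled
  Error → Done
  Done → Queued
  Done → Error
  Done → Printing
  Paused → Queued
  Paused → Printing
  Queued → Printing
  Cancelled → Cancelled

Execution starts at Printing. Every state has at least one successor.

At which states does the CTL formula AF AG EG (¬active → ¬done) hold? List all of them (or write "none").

{Printing, Error, Done, Paused, Queued, Cancelled}

States satisfying AG EG (¬active → ¬done): {Printing, Error, Done, Paused, Queued, Cancelled}.
States satisfying AF AG EG (¬active → ¬done): {Printing, Error, Done, Paused, Queued, Cancelled}.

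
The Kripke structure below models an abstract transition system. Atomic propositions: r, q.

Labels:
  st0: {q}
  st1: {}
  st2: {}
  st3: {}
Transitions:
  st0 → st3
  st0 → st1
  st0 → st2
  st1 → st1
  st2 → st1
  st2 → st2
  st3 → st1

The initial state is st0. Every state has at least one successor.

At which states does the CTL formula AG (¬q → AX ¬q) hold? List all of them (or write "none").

{st0, st1, st2, st3}

States satisfying ¬q → AX ¬q: {st0, st1, st2, st3}.
States satisfying AG (¬q → AX ¬q): {st0, st1, st2, st3}.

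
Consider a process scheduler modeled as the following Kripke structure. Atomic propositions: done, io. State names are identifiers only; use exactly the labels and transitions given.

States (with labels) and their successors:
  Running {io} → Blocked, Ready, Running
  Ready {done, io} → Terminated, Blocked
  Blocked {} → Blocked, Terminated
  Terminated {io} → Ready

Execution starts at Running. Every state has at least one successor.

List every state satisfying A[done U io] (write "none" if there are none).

States satisfying done: {Ready}.
States satisfying io: {Running, Ready, Terminated}.
States satisfying A[done U io]: {Running, Ready, Terminated}.

{Running, Ready, Terminated}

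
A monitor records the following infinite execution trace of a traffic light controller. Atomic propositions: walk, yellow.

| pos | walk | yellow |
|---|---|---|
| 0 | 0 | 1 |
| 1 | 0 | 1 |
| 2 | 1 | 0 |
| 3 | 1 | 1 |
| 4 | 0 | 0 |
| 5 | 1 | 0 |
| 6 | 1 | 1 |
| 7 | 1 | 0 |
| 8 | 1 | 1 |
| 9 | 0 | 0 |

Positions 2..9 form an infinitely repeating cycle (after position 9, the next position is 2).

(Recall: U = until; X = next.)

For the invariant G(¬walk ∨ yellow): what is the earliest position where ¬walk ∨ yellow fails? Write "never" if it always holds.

Check ¬walk ∨ yellow at each position in order: 0 ✓, 1 ✓.
At position 2 the labels are {walk}, so ¬walk ∨ yellow is false there. This is the first violation.

2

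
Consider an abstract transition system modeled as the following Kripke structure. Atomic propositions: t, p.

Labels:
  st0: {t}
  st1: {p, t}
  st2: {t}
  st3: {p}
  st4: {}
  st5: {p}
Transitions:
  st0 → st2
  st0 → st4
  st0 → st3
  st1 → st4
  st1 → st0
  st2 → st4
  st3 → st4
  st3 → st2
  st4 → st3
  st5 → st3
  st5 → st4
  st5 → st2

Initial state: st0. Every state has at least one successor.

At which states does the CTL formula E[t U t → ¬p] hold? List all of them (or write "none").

States satisfying t: {st0, st1, st2}.
States satisfying t → ¬p: {st0, st2, st3, st4, st5}.
States satisfying E[t U t → ¬p]: {st0, st1, st2, st3, st4, st5}.

{st0, st1, st2, st3, st4, st5}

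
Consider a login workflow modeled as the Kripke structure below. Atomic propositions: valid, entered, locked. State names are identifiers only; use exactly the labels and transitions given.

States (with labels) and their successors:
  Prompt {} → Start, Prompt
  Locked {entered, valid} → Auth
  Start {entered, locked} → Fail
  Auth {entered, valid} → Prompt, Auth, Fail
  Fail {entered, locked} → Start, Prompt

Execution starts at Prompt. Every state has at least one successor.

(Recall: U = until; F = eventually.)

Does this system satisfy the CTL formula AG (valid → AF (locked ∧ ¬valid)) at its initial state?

States satisfying valid → AF (locked ∧ ¬valid): {Prompt, Start, Fail}.
States satisfying AG (valid → AF (locked ∧ ¬valid)): {Prompt, Start, Fail}.
Every state reachable from Prompt satisfies valid → AF (locked ∧ ¬valid).
Prompt ∈ Sat(AG (valid → AF (locked ∧ ¬valid))).

Yes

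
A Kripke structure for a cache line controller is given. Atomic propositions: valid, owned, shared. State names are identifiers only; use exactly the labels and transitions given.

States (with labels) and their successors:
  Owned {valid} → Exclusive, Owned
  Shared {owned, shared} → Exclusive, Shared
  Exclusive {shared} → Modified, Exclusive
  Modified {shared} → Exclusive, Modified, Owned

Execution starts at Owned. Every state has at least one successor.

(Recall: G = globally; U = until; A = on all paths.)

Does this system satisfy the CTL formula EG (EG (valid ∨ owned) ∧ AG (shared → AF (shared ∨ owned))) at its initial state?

States satisfying EG (EG (valid ∨ owned) ∧ AG (shared → AF (shared ∨ owned))): {Owned, Shared}.
Owned ∈ Sat(EG (EG (valid ∨ owned) ∧ AG (shared → AF (shared ∨ owned)))).

Yes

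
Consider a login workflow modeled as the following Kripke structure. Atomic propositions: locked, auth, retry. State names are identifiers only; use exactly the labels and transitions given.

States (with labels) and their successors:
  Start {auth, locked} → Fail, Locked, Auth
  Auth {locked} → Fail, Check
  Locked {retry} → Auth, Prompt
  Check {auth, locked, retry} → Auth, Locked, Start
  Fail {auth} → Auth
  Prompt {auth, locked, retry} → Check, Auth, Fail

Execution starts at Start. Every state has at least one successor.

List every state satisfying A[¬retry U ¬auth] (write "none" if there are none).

{Start, Auth, Locked, Fail}

States satisfying ¬retry: {Start, Auth, Fail}.
States satisfying ¬auth: {Auth, Locked}.
States satisfying A[¬retry U ¬auth]: {Start, Auth, Locked, Fail}.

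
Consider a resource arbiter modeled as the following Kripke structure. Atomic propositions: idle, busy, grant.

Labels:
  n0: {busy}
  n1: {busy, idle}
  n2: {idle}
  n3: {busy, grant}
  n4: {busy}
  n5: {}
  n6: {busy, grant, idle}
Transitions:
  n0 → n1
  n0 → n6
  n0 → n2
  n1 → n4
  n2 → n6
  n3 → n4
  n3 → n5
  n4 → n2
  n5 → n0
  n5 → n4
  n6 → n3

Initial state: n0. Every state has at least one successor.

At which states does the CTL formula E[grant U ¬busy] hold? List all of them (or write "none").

States satisfying grant: {n3, n6}.
States satisfying ¬busy: {n2, n5}.
States satisfying E[grant U ¬busy]: {n2, n3, n5, n6}.

{n2, n3, n5, n6}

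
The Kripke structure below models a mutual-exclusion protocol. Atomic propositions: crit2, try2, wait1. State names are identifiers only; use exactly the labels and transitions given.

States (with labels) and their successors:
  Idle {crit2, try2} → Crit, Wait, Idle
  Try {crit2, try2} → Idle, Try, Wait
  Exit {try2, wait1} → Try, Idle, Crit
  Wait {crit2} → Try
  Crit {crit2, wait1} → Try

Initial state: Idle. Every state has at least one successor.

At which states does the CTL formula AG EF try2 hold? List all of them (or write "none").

{Idle, Try, Exit, Wait, Crit}

States satisfying EF try2: {Idle, Try, Exit, Wait, Crit}.
States satisfying AG EF try2: {Idle, Try, Exit, Wait, Crit}.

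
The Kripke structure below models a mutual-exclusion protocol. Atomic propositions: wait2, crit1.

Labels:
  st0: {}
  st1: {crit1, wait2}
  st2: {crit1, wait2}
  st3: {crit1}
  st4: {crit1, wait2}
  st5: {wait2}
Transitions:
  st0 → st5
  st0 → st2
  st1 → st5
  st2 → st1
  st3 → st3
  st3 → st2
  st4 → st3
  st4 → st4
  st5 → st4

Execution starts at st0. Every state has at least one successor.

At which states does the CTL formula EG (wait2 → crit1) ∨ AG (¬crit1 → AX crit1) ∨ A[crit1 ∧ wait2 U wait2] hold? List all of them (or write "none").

States satisfying wait2 → crit1: {st0, st1, st2, st3, st4}.
States satisfying EG (wait2 → crit1): {st3, st4}.
States satisfying ¬crit1 → AX crit1: {st1, st2, st3, st4, st5}.
States satisfying AG (¬crit1 → AX crit1): {st1, st2, st3, st4, st5}.
States satisfying crit1 ∧ wait2: {st1, st2, st4}.
States satisfying wait2: {st1, st2, st4, st5}.
States satisfying A[crit1 ∧ wait2 U wait2]: {st1, st2, st4, st5}.
States satisfying AG (¬crit1 → AX crit1) ∨ A[crit1 ∧ wait2 U wait2]: {st1, st2, st3, st4, st5}.
States satisfying EG (wait2 → crit1) ∨ AG (¬crit1 → AX crit1) ∨ A[crit1 ∧ wait2 U wait2]: {st1, st2, st3, st4, st5}.

{st1, st2, st3, st4, st5}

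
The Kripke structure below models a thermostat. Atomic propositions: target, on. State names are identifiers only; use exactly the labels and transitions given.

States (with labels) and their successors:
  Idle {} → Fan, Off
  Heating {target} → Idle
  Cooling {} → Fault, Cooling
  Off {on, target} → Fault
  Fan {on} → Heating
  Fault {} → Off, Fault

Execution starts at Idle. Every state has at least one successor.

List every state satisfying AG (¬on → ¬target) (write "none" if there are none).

{Cooling, Off, Fault}

States satisfying ¬on → ¬target: {Idle, Cooling, Off, Fan, Fault}.
States satisfying AG (¬on → ¬target): {Cooling, Off, Fault}.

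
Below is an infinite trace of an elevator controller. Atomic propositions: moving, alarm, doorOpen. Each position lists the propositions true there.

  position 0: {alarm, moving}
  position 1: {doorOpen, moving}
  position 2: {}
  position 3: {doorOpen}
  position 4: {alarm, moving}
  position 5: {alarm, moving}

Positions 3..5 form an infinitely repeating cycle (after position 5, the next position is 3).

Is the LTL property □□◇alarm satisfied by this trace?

□◇alarm holds at every position 0..5, and those are all positions ever visited, so □□◇alarm holds.

Holds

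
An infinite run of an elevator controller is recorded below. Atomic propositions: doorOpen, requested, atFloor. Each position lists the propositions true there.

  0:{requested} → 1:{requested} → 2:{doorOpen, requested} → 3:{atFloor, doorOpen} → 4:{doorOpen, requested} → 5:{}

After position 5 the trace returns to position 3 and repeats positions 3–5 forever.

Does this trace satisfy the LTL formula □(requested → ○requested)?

No

requested → ○requested must hold at every position from 0 onward. It fails at position 2, so □(requested → ○requested) is false.
Positions where requested holds: 0, 1, 2, 4.
Check ○requested at each: 0→ok, 1→ok, 2→fails, 4→fails.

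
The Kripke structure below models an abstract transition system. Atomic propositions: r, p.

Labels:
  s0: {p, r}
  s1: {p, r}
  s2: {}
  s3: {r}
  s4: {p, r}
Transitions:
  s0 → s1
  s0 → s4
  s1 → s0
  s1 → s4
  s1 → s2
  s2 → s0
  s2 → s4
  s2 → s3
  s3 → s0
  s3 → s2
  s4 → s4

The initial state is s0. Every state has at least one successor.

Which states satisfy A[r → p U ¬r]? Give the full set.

{s2}

States satisfying r → p: {s0, s1, s2, s4}.
States satisfying ¬r: {s2}.
States satisfying A[r → p U ¬r]: {s2}.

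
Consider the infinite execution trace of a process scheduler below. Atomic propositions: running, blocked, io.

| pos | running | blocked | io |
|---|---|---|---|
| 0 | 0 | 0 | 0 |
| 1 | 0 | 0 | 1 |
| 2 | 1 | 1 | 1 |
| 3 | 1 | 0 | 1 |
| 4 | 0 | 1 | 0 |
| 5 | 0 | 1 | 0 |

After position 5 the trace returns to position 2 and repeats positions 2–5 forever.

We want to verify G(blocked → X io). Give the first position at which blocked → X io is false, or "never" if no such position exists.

4

Check blocked → X io at each position in order: 0 ✓, 1 ✓, 2 ✓, 3 ✓.
At position 4 the labels are {blocked} and the next position 5 has {blocked}, so blocked → X io is false there. This is the first violation.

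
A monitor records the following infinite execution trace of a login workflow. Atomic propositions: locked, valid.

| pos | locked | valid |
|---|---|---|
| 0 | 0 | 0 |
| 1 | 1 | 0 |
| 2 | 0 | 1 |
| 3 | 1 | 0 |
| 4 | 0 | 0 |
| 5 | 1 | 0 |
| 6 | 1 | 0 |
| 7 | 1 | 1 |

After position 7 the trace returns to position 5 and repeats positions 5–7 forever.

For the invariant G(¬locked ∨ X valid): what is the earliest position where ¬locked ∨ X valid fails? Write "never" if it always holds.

Check ¬locked ∨ X valid at each position in order: 0 ✓, 1 ✓, 2 ✓.
At position 3 the labels are {locked} and the next position 4 has {}, so ¬locked ∨ X valid is false there. This is the first violation.

3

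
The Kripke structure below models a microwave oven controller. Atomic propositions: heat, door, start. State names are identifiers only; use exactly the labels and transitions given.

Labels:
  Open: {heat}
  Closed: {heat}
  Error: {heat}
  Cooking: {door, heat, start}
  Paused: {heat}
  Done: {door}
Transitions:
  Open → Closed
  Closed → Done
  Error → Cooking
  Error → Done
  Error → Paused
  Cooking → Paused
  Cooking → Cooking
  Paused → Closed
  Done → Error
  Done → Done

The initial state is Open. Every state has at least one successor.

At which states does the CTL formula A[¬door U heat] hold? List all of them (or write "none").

States satisfying ¬door: {Open, Closed, Error, Paused}.
States satisfying heat: {Open, Closed, Error, Cooking, Paused}.
States satisfying A[¬door U heat]: {Open, Closed, Error, Cooking, Paused}.

{Open, Closed, Error, Cooking, Paused}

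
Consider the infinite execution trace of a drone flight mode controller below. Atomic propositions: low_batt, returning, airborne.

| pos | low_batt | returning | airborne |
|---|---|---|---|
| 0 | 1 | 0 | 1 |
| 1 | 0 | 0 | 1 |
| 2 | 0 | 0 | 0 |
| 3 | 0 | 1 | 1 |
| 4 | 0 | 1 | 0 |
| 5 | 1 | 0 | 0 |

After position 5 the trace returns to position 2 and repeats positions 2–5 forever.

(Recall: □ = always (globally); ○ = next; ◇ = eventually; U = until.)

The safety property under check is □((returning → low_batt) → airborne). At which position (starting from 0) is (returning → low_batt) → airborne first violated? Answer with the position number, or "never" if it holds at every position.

Check (returning → low_batt) → airborne at each position in order: 0 ✓, 1 ✓.
At position 2 the labels are {}, so (returning → low_batt) → airborne is false there. This is the first violation.

2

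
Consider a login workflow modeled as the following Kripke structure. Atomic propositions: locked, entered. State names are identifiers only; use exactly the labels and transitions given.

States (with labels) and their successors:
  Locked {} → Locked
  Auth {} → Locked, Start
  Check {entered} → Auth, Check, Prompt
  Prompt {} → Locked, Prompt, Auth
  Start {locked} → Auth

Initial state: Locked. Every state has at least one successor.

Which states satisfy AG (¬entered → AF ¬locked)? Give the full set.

{Locked, Auth, Check, Prompt, Start}

States satisfying ¬entered → AF ¬locked: {Locked, Auth, Check, Prompt, Start}.
States satisfying AG (¬entered → AF ¬locked): {Locked, Auth, Check, Prompt, Start}.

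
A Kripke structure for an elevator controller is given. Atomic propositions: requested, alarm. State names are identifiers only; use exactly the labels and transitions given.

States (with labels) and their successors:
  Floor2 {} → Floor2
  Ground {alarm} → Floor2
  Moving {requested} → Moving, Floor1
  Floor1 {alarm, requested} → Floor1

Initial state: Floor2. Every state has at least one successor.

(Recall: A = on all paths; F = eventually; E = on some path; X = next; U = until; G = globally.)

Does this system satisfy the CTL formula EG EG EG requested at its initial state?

States satisfying EG EG requested: {Moving, Floor1}.
States satisfying EG EG EG requested: {Moving, Floor1}.
No suitable path/successor from Floor2 witnesses the formula.
Floor2 ∉ Sat(EG EG EG requested).

Violated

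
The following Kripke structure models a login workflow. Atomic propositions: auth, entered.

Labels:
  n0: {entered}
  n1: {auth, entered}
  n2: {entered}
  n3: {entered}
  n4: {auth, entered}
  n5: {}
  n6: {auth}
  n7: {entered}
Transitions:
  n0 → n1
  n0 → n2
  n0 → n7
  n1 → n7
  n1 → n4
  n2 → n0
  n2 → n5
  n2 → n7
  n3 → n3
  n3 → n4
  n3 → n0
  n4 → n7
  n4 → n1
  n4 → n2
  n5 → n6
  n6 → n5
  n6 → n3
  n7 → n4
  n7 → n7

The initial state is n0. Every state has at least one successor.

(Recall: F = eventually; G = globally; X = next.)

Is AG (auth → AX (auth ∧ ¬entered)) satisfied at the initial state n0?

Does not hold

States satisfying auth → AX (auth ∧ ¬entered): {n0, n2, n3, n5, n7}.
States satisfying AG (auth → AX (auth ∧ ¬entered)): ∅.
n1 is reachable from n0 and violates auth → AX (auth ∧ ¬entered), so AG fails at n0.
n0 ∉ Sat(AG (auth → AX (auth ∧ ¬entered))).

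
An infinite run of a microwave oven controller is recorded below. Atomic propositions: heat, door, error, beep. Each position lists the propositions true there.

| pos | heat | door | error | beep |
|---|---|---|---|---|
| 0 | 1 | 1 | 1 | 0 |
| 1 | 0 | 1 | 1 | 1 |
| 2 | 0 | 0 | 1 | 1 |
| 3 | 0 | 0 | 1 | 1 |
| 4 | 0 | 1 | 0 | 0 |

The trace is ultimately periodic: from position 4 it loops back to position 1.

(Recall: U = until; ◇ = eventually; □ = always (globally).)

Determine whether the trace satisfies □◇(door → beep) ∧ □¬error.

Does not hold

◇(door → beep) holds at every position 0..4, and those are all positions ever visited, so □◇(door → beep) holds.
¬error must hold at every position from 0 onward. It fails at position 0, so □¬error is false.
At position 0: □◇(door → beep) is true; □¬error is false; so □◇(door → beep) ∧ □¬error is false.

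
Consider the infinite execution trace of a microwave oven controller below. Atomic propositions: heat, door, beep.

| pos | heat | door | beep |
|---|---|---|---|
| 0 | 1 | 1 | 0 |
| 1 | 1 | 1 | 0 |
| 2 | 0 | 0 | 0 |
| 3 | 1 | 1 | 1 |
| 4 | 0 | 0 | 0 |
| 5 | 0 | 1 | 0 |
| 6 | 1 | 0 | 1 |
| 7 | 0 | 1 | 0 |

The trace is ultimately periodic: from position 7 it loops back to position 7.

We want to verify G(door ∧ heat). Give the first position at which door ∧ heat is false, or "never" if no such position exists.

Check door ∧ heat at each position in order: 0 ✓, 1 ✓.
At position 2 the labels are {}, so door ∧ heat is false there. This is the first violation.

2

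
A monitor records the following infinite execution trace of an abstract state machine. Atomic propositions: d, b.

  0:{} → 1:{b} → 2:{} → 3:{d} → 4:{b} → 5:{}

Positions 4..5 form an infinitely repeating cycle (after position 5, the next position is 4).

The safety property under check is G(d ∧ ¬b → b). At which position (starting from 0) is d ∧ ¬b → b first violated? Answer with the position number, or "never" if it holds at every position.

Check d ∧ ¬b → b at each position in order: 0 ✓, 1 ✓, 2 ✓.
At position 3 the labels are {d}, so d ∧ ¬b → b is false there. This is the first violation.

3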